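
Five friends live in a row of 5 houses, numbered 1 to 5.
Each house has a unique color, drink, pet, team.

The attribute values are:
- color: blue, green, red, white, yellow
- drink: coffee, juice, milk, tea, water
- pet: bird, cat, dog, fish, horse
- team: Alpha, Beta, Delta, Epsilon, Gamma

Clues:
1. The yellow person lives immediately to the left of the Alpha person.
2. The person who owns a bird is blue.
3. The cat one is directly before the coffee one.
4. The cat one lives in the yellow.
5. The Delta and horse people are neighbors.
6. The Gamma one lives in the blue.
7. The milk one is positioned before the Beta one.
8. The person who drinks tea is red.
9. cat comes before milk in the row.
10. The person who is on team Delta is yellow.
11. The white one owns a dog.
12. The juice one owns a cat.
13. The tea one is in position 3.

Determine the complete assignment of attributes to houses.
Solution:

House | Color | Drink | Pet | Team
----------------------------------
  1   | yellow | juice | cat | Delta
  2   | green | coffee | horse | Alpha
  3   | red | tea | fish | Epsilon
  4   | blue | milk | bird | Gamma
  5   | white | water | dog | Beta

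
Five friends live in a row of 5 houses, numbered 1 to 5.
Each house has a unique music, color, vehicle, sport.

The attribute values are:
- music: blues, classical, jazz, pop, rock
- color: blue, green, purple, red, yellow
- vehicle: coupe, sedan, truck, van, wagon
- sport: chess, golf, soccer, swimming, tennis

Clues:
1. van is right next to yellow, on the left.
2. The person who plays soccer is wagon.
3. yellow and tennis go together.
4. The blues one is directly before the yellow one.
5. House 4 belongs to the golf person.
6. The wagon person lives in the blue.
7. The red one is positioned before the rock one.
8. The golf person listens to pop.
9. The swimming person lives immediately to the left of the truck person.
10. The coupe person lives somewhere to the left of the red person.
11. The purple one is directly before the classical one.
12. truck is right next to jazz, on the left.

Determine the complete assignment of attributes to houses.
Solution:

House | Music | Color | Vehicle | Sport
---------------------------------------
  1   | blues | purple | van | swimming
  2   | classical | yellow | truck | tennis
  3   | jazz | green | coupe | chess
  4   | pop | red | sedan | golf
  5   | rock | blue | wagon | soccer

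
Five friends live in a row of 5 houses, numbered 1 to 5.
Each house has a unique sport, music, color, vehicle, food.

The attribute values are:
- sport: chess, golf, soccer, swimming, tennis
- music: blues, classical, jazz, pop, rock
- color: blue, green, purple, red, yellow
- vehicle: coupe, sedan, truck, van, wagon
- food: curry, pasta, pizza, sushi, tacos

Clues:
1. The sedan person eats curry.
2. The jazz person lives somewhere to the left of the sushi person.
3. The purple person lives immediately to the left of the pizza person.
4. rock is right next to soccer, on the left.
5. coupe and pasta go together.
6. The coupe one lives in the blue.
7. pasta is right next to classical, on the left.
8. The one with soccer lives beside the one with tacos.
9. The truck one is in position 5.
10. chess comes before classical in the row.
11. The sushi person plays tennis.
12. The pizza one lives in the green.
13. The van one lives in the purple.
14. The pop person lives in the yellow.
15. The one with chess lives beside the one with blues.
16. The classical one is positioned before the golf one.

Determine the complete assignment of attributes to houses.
Solution:

House | Sport | Music | Color | Vehicle | Food
----------------------------------------------
  1   | chess | rock | red | sedan | curry
  2   | soccer | blues | blue | coupe | pasta
  3   | swimming | classical | purple | van | tacos
  4   | golf | jazz | green | wagon | pizza
  5   | tennis | pop | yellow | truck | sushi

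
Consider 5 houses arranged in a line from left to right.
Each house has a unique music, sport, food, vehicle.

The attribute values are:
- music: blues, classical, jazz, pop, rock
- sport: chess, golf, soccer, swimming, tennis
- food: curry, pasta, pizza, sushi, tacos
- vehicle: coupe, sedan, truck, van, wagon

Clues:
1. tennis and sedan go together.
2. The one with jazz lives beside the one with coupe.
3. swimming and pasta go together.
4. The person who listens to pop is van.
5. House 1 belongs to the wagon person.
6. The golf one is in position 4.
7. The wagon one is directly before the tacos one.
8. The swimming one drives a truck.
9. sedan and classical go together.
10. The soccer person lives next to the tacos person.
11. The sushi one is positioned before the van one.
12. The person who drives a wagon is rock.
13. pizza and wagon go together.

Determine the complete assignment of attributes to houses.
Solution:

House | Music | Sport | Food | Vehicle
--------------------------------------
  1   | rock | soccer | pizza | wagon
  2   | classical | tennis | tacos | sedan
  3   | jazz | swimming | pasta | truck
  4   | blues | golf | sushi | coupe
  5   | pop | chess | curry | van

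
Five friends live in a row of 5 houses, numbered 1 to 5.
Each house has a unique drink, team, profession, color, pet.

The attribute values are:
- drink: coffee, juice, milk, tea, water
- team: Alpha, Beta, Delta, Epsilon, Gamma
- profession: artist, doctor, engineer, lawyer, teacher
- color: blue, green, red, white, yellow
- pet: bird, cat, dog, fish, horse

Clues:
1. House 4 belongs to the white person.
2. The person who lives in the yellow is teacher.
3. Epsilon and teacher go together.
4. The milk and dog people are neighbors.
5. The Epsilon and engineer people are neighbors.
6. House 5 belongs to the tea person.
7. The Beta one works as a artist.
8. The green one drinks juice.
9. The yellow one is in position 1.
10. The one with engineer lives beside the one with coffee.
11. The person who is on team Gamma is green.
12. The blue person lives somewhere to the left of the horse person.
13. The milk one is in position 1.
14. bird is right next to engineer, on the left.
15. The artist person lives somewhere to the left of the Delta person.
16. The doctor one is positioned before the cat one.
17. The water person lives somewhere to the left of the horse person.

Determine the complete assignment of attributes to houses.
Solution:

House | Drink | Team | Profession | Color | Pet
-----------------------------------------------
  1   | milk | Epsilon | teacher | yellow | bird
  2   | juice | Gamma | engineer | green | dog
  3   | coffee | Alpha | doctor | blue | fish
  4   | water | Beta | artist | white | cat
  5   | tea | Delta | lawyer | red | horse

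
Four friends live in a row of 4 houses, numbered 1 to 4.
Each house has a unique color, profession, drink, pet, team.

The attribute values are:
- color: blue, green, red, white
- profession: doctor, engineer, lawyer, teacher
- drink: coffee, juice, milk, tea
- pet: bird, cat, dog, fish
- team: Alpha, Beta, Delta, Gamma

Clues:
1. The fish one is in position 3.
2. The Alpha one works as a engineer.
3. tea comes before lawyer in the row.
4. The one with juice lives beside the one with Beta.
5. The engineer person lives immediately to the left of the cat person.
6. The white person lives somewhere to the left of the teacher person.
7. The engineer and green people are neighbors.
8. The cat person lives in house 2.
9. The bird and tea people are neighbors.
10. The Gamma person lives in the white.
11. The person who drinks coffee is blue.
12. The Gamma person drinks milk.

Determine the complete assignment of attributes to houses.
Solution:

House | Color | Profession | Drink | Pet | Team
-----------------------------------------------
  1   | red | engineer | juice | bird | Alpha
  2   | green | doctor | tea | cat | Beta
  3   | white | lawyer | milk | fish | Gamma
  4   | blue | teacher | coffee | dog | Delta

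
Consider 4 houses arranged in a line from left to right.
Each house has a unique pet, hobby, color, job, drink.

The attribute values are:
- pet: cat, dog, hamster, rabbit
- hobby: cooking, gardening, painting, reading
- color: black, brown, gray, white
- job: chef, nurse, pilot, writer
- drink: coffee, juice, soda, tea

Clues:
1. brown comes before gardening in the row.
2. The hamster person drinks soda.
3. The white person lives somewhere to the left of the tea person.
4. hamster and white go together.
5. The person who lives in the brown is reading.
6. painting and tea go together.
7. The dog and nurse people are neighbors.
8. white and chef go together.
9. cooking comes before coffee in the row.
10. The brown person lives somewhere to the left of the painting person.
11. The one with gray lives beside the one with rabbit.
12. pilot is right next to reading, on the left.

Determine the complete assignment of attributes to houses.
Solution:

House | Pet | Hobby | Color | Job | Drink
-----------------------------------------
  1   | dog | cooking | gray | pilot | juice
  2   | rabbit | reading | brown | nurse | coffee
  3   | hamster | gardening | white | chef | soda
  4   | cat | painting | black | writer | tea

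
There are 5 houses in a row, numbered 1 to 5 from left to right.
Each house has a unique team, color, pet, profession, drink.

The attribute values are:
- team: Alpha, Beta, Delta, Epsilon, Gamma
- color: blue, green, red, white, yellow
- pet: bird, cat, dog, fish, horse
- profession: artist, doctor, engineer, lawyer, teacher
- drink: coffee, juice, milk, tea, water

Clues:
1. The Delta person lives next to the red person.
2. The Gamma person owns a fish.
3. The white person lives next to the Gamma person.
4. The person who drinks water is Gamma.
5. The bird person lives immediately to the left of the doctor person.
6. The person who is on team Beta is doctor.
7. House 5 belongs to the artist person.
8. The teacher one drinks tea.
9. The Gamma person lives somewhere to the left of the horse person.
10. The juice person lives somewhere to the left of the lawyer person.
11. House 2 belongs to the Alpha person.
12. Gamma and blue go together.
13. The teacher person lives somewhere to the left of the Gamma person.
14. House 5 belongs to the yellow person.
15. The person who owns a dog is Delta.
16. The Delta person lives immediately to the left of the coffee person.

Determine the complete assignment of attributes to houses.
Solution:

House | Team | Color | Pet | Profession | Drink
-----------------------------------------------
  1   | Delta | green | dog | teacher | tea
  2   | Alpha | red | bird | engineer | coffee
  3   | Beta | white | cat | doctor | juice
  4   | Gamma | blue | fish | lawyer | water
  5   | Epsilon | yellow | horse | artist | milk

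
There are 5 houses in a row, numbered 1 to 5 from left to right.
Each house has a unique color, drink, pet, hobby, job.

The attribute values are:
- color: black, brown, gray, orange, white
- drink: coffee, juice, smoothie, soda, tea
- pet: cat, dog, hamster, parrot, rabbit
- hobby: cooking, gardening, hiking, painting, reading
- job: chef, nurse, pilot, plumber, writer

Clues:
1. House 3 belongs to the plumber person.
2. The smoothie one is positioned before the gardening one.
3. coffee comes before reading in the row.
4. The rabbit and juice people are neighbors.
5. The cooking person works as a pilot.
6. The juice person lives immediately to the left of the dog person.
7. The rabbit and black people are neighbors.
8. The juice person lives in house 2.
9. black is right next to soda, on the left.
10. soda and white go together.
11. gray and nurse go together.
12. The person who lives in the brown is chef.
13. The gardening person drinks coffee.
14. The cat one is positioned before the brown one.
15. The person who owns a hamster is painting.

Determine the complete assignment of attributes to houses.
Solution:

House | Color | Drink | Pet | Hobby | Job
-----------------------------------------
  1   | orange | smoothie | rabbit | cooking | pilot
  2   | black | juice | hamster | painting | writer
  3   | white | soda | dog | hiking | plumber
  4   | gray | coffee | cat | gardening | nurse
  5   | brown | tea | parrot | reading | chef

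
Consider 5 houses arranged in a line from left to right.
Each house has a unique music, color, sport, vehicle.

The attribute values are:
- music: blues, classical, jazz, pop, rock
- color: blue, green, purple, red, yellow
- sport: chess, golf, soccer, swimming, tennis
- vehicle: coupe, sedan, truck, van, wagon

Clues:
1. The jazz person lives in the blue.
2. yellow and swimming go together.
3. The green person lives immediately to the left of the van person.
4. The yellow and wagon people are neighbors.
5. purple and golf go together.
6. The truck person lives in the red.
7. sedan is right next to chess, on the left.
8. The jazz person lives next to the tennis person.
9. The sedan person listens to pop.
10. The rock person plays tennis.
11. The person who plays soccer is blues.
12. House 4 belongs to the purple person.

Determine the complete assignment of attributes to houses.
Solution:

House | Music | Color | Sport | Vehicle
---------------------------------------
  1   | pop | yellow | swimming | sedan
  2   | jazz | blue | chess | wagon
  3   | rock | green | tennis | coupe
  4   | classical | purple | golf | van
  5   | blues | red | soccer | truck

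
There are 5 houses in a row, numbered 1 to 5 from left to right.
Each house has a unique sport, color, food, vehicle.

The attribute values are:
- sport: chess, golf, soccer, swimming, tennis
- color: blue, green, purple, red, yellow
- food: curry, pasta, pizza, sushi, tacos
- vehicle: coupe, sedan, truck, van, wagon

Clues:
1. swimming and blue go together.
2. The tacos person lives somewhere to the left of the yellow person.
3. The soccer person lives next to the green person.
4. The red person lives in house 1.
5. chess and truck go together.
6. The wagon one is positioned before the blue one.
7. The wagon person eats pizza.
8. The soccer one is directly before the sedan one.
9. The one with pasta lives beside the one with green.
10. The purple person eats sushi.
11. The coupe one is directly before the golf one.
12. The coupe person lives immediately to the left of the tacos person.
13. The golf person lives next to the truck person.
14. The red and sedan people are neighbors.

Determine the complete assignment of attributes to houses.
Solution:

House | Sport | Color | Food | Vehicle
--------------------------------------
  1   | soccer | red | pasta | coupe
  2   | golf | green | tacos | sedan
  3   | chess | purple | sushi | truck
  4   | tennis | yellow | pizza | wagon
  5   | swimming | blue | curry | van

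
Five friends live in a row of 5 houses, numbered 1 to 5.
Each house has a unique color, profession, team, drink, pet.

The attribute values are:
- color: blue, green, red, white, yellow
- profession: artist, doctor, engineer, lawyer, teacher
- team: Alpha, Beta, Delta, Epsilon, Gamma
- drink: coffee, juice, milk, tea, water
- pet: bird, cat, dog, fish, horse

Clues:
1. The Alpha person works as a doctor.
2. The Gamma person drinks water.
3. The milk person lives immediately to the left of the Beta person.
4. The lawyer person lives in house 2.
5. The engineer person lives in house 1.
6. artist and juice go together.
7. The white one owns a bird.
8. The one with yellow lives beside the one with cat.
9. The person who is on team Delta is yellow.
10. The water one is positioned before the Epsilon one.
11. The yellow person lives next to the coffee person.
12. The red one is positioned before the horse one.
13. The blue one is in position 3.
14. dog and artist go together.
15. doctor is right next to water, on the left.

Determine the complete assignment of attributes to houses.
Solution:

House | Color | Profession | Team | Drink | Pet
-----------------------------------------------
  1   | yellow | engineer | Delta | milk | fish
  2   | red | lawyer | Beta | coffee | cat
  3   | blue | doctor | Alpha | tea | horse
  4   | white | teacher | Gamma | water | bird
  5   | green | artist | Epsilon | juice | dog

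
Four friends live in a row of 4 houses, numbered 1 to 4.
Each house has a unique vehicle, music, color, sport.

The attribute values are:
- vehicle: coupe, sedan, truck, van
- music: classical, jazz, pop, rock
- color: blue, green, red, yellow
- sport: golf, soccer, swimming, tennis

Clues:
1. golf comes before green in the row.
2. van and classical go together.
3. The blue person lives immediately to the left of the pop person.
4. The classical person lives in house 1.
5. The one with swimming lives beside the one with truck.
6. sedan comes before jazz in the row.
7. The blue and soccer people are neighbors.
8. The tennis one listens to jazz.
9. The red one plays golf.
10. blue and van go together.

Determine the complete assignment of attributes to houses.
Solution:

House | Vehicle | Music | Color | Sport
---------------------------------------
  1   | van | classical | blue | swimming
  2   | truck | pop | yellow | soccer
  3   | sedan | rock | red | golf
  4   | coupe | jazz | green | tennis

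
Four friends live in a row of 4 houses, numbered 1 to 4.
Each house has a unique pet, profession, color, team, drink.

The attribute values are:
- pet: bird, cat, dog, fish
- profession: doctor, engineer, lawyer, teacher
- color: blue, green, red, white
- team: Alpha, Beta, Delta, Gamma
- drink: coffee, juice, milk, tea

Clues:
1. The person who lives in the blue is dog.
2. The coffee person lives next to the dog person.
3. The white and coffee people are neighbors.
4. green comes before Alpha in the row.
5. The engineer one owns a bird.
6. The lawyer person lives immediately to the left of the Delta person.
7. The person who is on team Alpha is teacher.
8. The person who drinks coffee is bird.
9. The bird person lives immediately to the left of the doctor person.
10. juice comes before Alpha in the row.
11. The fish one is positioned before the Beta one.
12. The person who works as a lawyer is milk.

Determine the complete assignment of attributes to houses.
Solution:

House | Pet | Profession | Color | Team | Drink
-----------------------------------------------
  1   | fish | lawyer | white | Gamma | milk
  2   | bird | engineer | green | Delta | coffee
  3   | dog | doctor | blue | Beta | juice
  4   | cat | teacher | red | Alpha | tea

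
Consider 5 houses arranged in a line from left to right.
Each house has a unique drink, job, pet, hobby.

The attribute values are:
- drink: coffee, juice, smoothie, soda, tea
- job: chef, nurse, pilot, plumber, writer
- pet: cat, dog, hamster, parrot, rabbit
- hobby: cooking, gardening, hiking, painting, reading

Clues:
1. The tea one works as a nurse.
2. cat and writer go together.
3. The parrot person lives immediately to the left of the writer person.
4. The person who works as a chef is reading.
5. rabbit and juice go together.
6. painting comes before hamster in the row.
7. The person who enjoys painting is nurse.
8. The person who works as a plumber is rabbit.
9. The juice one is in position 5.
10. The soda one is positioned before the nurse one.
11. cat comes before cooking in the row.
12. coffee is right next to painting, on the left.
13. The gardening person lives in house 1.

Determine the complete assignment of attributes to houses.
Solution:

House | Drink | Job | Pet | Hobby
---------------------------------
  1   | soda | pilot | parrot | gardening
  2   | coffee | writer | cat | hiking
  3   | tea | nurse | dog | painting
  4   | smoothie | chef | hamster | reading
  5   | juice | plumber | rabbit | cooking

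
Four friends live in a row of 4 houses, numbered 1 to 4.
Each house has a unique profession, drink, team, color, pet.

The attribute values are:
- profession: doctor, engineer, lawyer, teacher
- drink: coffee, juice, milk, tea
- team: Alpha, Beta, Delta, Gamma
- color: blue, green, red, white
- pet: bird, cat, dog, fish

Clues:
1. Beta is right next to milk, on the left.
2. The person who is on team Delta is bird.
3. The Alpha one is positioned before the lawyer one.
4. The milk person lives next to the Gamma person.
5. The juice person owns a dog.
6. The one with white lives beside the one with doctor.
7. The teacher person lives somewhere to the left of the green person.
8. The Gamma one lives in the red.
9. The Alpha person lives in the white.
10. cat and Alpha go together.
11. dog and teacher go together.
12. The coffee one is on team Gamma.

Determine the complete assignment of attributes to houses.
Solution:

House | Profession | Drink | Team | Color | Pet
-----------------------------------------------
  1   | teacher | juice | Beta | blue | dog
  2   | engineer | milk | Alpha | white | cat
  3   | doctor | coffee | Gamma | red | fish
  4   | lawyer | tea | Delta | green | bird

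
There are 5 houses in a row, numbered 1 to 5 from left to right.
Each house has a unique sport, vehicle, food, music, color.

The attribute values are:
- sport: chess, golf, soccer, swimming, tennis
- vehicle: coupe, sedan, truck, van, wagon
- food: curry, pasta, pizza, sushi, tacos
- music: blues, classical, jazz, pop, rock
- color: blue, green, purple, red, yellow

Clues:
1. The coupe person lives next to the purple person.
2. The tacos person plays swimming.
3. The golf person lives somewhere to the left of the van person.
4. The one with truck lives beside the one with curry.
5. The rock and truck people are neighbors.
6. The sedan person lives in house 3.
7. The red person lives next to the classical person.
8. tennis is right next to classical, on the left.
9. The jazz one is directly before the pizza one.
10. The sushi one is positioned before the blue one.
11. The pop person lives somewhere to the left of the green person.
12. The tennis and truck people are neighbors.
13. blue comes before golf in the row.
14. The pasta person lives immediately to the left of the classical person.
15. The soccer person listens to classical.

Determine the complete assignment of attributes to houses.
Solution:

House | Sport | Vehicle | Food | Music | Color
----------------------------------------------
  1   | tennis | coupe | pasta | rock | red
  2   | soccer | truck | sushi | classical | purple
  3   | chess | sedan | curry | jazz | blue
  4   | golf | wagon | pizza | pop | yellow
  5   | swimming | van | tacos | blues | green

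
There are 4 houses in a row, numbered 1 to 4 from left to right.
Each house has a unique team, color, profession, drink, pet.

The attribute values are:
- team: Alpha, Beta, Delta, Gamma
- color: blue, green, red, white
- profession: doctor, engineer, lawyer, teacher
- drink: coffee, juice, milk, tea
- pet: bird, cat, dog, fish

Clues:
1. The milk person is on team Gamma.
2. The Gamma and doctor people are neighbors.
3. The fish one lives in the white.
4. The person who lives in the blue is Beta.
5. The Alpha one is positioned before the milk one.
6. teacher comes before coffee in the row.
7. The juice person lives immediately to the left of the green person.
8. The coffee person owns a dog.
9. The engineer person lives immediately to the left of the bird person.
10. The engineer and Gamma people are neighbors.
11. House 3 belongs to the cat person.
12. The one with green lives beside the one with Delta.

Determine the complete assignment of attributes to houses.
Solution:

House | Team | Color | Profession | Drink | Pet
-----------------------------------------------
  1   | Alpha | white | engineer | juice | fish
  2   | Gamma | green | teacher | milk | bird
  3   | Delta | red | doctor | tea | cat
  4   | Beta | blue | lawyer | coffee | dog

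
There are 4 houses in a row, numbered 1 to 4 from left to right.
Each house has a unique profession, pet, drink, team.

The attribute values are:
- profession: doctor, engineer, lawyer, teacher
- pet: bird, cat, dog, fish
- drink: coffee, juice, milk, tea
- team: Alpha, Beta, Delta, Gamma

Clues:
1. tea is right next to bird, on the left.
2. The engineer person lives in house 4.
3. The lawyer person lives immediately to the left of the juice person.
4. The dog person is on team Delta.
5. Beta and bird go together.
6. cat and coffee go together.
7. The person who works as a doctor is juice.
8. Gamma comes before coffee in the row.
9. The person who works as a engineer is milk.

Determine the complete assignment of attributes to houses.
Solution:

House | Profession | Pet | Drink | Team
---------------------------------------
  1   | lawyer | fish | tea | Gamma
  2   | doctor | bird | juice | Beta
  3   | teacher | cat | coffee | Alpha
  4   | engineer | dog | milk | Delta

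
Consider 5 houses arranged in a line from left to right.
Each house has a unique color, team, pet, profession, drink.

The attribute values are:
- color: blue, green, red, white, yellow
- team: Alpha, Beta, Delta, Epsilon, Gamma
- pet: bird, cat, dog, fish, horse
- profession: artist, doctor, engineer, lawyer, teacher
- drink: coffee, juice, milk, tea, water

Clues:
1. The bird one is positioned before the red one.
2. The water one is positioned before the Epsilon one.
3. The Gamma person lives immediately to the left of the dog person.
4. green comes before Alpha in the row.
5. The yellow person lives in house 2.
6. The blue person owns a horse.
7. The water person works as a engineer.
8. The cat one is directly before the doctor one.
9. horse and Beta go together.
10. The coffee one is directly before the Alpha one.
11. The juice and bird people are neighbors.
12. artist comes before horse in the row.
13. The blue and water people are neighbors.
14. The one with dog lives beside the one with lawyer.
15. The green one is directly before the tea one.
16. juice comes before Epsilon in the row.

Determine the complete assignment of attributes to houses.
Solution:

House | Color | Team | Pet | Profession | Drink
-----------------------------------------------
  1   | green | Gamma | cat | artist | coffee
  2   | yellow | Alpha | dog | doctor | tea
  3   | blue | Beta | horse | lawyer | juice
  4   | white | Delta | bird | engineer | water
  5   | red | Epsilon | fish | teacher | milk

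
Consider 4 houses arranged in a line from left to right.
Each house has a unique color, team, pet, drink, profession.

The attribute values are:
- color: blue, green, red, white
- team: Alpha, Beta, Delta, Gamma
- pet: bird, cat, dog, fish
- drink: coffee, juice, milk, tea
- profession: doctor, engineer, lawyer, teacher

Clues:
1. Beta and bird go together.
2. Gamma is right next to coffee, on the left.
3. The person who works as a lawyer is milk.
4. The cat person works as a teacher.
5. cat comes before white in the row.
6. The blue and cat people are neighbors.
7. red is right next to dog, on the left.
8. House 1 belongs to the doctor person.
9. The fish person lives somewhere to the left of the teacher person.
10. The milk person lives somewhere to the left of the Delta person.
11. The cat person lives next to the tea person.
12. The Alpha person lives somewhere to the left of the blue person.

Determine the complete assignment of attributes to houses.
Solution:

House | Color | Team | Pet | Drink | Profession
-----------------------------------------------
  1   | red | Alpha | fish | juice | doctor
  2   | blue | Gamma | dog | milk | lawyer
  3   | green | Delta | cat | coffee | teacher
  4   | white | Beta | bird | tea | engineer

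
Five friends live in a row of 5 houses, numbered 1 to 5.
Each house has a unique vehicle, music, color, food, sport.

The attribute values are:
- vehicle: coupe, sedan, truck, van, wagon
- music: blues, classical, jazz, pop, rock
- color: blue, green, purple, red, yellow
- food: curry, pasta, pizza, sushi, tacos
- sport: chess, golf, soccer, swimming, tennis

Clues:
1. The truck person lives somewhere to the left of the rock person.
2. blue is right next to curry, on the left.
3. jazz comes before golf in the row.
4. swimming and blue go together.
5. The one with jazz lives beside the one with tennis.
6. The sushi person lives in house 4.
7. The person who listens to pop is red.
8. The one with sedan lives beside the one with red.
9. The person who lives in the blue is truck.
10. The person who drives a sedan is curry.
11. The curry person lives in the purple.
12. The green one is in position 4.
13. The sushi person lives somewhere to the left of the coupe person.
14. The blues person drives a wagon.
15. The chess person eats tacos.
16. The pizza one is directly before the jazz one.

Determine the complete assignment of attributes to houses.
Solution:

House | Vehicle | Music | Color | Food | Sport
----------------------------------------------
  1   | truck | classical | blue | pizza | swimming
  2   | sedan | jazz | purple | curry | soccer
  3   | van | pop | red | pasta | tennis
  4   | wagon | blues | green | sushi | golf
  5   | coupe | rock | yellow | tacos | chess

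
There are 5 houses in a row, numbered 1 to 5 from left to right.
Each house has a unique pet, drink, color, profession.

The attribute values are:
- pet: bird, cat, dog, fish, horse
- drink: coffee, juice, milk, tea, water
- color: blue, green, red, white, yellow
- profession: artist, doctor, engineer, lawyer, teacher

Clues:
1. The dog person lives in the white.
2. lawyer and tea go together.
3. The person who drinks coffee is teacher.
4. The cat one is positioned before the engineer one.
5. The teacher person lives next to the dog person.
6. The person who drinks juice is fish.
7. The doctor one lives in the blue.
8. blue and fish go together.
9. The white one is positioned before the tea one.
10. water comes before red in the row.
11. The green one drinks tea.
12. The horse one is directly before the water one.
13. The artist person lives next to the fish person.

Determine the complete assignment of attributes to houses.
Solution:

House | Pet | Drink | Color | Profession
----------------------------------------
  1   | horse | coffee | yellow | teacher
  2   | dog | water | white | artist
  3   | fish | juice | blue | doctor
  4   | cat | tea | green | lawyer
  5   | bird | milk | red | engineer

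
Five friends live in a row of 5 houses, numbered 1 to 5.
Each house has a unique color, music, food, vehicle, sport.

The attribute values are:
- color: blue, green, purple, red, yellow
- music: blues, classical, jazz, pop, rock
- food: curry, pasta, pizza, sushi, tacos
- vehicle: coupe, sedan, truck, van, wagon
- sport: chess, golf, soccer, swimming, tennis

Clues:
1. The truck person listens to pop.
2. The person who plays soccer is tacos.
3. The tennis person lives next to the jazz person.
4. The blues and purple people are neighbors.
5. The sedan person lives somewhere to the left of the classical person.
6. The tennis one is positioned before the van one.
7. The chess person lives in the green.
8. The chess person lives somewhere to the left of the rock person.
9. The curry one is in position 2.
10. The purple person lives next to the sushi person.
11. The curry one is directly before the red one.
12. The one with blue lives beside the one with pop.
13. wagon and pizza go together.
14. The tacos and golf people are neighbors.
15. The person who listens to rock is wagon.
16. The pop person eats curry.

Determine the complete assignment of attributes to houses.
Solution:

House | Color | Music | Food | Vehicle | Sport
----------------------------------------------
  1   | blue | blues | tacos | sedan | soccer
  2   | purple | pop | curry | truck | golf
  3   | red | classical | sushi | coupe | tennis
  4   | green | jazz | pasta | van | chess
  5   | yellow | rock | pizza | wagon | swimming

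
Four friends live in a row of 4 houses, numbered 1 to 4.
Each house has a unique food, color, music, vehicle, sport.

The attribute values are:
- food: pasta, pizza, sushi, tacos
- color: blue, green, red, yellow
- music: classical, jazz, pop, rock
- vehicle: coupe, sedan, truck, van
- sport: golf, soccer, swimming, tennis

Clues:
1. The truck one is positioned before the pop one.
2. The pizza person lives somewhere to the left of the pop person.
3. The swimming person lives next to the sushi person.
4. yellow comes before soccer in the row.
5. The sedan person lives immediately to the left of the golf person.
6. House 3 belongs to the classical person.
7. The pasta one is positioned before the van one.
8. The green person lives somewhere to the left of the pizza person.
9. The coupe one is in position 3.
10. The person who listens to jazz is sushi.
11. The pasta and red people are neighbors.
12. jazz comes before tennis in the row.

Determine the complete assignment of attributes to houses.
Solution:

House | Food | Color | Music | Vehicle | Sport
----------------------------------------------
  1   | pasta | green | rock | sedan | swimming
  2   | sushi | red | jazz | truck | golf
  3   | pizza | yellow | classical | coupe | tennis
  4   | tacos | blue | pop | van | soccer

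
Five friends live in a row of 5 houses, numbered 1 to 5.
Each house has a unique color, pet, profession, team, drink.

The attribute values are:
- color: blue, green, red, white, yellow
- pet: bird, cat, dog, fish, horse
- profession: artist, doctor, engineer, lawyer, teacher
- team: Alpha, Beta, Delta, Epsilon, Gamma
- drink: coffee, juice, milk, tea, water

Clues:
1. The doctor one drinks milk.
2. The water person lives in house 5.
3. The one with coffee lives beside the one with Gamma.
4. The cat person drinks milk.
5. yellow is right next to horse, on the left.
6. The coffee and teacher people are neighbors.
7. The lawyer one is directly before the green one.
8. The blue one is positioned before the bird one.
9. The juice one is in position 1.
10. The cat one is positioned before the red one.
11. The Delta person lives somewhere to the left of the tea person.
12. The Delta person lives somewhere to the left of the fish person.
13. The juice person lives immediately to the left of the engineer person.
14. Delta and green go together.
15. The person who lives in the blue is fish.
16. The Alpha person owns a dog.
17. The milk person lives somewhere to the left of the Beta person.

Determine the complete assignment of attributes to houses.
Solution:

House | Color | Pet | Profession | Team | Drink
-----------------------------------------------
  1   | yellow | dog | lawyer | Alpha | juice
  2   | green | horse | engineer | Delta | coffee
  3   | blue | fish | teacher | Gamma | tea
  4   | white | cat | doctor | Epsilon | milk
  5   | red | bird | artist | Beta | water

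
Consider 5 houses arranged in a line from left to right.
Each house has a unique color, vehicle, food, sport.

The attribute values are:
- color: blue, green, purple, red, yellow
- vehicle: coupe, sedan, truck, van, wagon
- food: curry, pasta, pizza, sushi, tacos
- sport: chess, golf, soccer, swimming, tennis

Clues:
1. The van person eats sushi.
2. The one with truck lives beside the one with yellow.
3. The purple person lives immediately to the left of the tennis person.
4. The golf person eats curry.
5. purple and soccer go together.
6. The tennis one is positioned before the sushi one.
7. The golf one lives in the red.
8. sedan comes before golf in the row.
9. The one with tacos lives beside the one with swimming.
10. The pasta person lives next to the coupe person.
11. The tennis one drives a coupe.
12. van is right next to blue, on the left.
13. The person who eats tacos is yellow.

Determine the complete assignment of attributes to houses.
Solution:

House | Color | Vehicle | Food | Sport
--------------------------------------
  1   | purple | truck | pasta | soccer
  2   | yellow | coupe | tacos | tennis
  3   | green | van | sushi | swimming
  4   | blue | sedan | pizza | chess
  5   | red | wagon | curry | golf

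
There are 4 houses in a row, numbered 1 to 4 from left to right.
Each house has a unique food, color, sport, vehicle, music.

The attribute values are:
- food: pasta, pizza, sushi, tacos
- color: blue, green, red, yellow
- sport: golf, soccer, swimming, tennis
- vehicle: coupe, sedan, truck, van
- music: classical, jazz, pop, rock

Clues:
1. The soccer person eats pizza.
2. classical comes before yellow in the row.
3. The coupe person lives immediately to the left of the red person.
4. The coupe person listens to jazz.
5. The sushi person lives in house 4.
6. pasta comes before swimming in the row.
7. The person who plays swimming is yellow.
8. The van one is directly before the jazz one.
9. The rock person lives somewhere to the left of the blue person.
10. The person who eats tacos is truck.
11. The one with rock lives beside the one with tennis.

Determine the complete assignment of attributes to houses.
Solution:

House | Food | Color | Sport | Vehicle | Music
----------------------------------------------
  1   | pizza | green | soccer | van | rock
  2   | pasta | blue | tennis | coupe | jazz
  3   | tacos | red | golf | truck | classical
  4   | sushi | yellow | swimming | sedan | pop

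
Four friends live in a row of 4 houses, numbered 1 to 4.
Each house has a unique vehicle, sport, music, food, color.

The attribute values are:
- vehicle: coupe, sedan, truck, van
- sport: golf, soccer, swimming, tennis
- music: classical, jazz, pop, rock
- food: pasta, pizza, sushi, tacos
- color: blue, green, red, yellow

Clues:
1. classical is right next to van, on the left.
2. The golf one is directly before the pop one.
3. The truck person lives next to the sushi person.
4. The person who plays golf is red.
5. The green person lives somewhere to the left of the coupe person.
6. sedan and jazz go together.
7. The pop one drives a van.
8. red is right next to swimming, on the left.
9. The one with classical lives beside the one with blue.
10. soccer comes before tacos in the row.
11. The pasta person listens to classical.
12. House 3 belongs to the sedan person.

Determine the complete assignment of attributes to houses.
Solution:

House | Vehicle | Sport | Music | Food | Color
----------------------------------------------
  1   | truck | golf | classical | pasta | red
  2   | van | swimming | pop | sushi | blue
  3   | sedan | soccer | jazz | pizza | green
  4   | coupe | tennis | rock | tacos | yellow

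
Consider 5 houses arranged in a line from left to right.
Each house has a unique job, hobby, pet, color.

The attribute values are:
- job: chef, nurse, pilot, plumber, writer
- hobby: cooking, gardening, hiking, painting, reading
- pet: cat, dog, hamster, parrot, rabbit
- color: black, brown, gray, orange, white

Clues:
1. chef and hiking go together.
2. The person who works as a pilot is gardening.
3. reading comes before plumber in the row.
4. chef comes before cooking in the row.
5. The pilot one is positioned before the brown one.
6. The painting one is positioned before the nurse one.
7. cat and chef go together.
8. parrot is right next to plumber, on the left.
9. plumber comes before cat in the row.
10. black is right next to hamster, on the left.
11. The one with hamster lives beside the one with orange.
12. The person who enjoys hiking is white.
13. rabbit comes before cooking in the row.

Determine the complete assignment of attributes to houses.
Solution:

House | Job | Hobby | Pet | Color
---------------------------------
  1   | writer | reading | parrot | black
  2   | plumber | painting | hamster | gray
  3   | pilot | gardening | rabbit | orange
  4   | chef | hiking | cat | white
  5   | nurse | cooking | dog | brown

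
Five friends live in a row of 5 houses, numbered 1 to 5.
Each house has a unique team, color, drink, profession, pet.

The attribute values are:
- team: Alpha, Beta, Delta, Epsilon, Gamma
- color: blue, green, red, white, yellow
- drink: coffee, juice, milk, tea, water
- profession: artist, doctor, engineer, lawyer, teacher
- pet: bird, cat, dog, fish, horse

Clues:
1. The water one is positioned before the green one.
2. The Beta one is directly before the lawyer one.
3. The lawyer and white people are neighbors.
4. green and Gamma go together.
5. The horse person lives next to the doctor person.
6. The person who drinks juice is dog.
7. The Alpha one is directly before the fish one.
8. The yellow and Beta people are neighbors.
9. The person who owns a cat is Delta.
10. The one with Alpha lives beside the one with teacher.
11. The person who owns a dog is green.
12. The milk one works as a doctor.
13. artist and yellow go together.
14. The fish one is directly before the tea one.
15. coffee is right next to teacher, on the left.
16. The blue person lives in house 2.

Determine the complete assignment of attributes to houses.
Solution:

House | Team | Color | Drink | Profession | Pet
-----------------------------------------------
  1   | Alpha | yellow | coffee | artist | bird
  2   | Beta | blue | water | teacher | fish
  3   | Epsilon | red | tea | lawyer | horse
  4   | Delta | white | milk | doctor | cat
  5   | Gamma | green | juice | engineer | dog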